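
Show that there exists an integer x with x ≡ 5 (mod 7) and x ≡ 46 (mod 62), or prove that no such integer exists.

gcd(7, 62) = 1, so the Chinese Remainder Theorem guarantees exactly one residue class mod 434 satisfying both.
Write x = 5 + 7t and require 5 + 7t ≡ 46 (mod 62), i.e. 7t ≡ 41 (mod 62).
Invert 7 mod 62 by the Euclidean algorithm: 62 = 8·7 + 6, 7 = 1·6 + 1, 6 = 6·1 + 0; back-substituting, 1 = 7 − 1·6 = 7 − (62 − 8·7) = −62 + 9·7. Hence 7·9 ≡ 1, so 7⁻¹ ≡ 9 (mod 62).
Multiplying by 9: t ≡ 9·41 = 369 ≡ 59 (mod 62).
With t = 59: x = 5 + 7·59 = 418.
Indeed 418 ≡ 5 (mod 7) and 418 ≡ 46 (mod 62).

x = 418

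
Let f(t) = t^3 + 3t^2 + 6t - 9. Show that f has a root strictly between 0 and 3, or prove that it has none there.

f(0) = -9 and f(3) = 63, which have opposite signs.
As a polynomial, f is continuous on every closed interval.
By the Intermediate Value Theorem f must vanish at some point of (0, 3).

Yes, f has a root in the interval.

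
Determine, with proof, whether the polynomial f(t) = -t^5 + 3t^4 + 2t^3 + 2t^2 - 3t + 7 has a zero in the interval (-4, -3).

f(-4) = 1715 and f(-3) = 466, both positive, so a sign-change argument is unavailable; we show f keeps this sign on the whole interval.
Substitute t = -3 − u, where 0 < u < 1 on the interval. Expanding, f(-3 − u) = u^5 + 18u^4 + 124u^3 + 416u^2 + 690u + 466.
All 6 nonzero coefficients of this polynomial in u are positive; hence for u > 0 the value is a sum of positive terms (the constant 466 among them).
Therefore f(t) > 0 throughout (-4, -3), and f has no zero there.

f has no root in that interval.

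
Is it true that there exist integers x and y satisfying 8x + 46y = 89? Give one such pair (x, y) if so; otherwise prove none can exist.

Any value of 8x + 46y is a multiple of gcd(8, 46) = 2.
However 89 leaves remainder 1 on division by 2.
Therefore 8x + 46y = 89 has no solution in integers.

There are no such integers.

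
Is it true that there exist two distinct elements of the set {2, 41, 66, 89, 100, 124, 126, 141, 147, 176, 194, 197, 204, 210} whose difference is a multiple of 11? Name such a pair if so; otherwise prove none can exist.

Reduce each element mod 11: 2↦2, 41↦8, 66↦0, 89↦1, 100↦1, 124↦3, 126↦5, 141↦9, 147↦4, 176↦0, 194↦7, 197↦10, 204↦6, 210↦1. The residue 0 repeats (at 66 and 176), and 176 − 66 = 110 = 10·11.

Yes: 66 and 176.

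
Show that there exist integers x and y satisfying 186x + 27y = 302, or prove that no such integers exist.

No such integers exist.

Any value of 186x + 27y is a multiple of gcd(186, 27) = 3.
But 302 = 3·100 + 2, so 3 ∤ 302.
Therefore 186x + 27y = 302 has no solution in integers.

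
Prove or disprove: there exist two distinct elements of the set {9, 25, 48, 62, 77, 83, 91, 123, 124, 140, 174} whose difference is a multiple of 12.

Reduce each element modulo 12: 9↦9, 25↦1, 48↦0, 62↦2, 77↦5, 83↦11, 91↦7, 123↦3, 124↦4, 140↦8, 174↦6.
These 11 residues are pairwise different, hence no difference of two elements is divisible by 12.

No such pair exists.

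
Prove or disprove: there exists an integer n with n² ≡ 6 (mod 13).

Since (13 − n)² ≡ n² (mod 13), it suffices to square n = 0, 1, …, 6: the residues are 0, 1, 4, 9, 3, 12, 10.
The set of squares mod 13 is therefore {0, 1, 3, 4, 9, 10, 12}, which does not contain 6.
Therefore n² ≡ 6 (mod 13) has no solution.

No such integer exists.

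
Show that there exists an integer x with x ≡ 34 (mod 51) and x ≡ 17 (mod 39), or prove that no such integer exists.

No such integer exists.

Reduce both congruences modulo 3, which divides 51 and 39: they say x ≡ 34 (mod 3) and x ≡ 17 (mod 3).
But 34 mod 3 = 1 while 17 mod 3 = 2, a contradiction.
Therefore no such x exists.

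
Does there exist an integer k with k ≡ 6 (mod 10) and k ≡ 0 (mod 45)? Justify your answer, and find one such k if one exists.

There is no such integer.

Reduce both congruences modulo 5, which divides 10 and 45: they say k ≡ 6 (mod 5) and k ≡ 0 (mod 5).
These are incompatible: 6 − 0 = 6 is not divisible by 5.
So no integer satisfies both congruences.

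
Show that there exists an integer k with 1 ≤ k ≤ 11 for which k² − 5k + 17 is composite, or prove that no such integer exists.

No such integer k in that range exists.

The values for k = 1, 2, …, 11 are 13, 11, 11, 13, 17, 23, 31, 41, 53, 67, 83, and each of these is prime.
So no value in the range makes the expression composite.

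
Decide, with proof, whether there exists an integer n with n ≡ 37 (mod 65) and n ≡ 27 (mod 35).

The moduli are not coprime: gcd(65, 35) = 5. Compatibility requires 5 ∣ (27 − 37) = -10, which holds, so solutions exist.
Step through n = 37, 37 + 65, 37 + 2·65, …: the values 37, 102, 167 reduce mod 35 to 2, 32, 27. The value 167 hits 27.
Verify: 167 = 2·65 + 37 and 167 = 4·35 + 27. ✓

n = 167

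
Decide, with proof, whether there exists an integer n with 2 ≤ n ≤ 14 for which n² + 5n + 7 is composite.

At n = 9: 9² + 5·9 + 7 = 133 = 7·19, which is composite.

n = 9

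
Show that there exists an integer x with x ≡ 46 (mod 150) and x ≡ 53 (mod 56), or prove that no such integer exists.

No such integer exists.

Reduce both congruences modulo 2, which divides 150 and 56: they say x ≡ 46 (mod 2) and x ≡ 53 (mod 2).
These are incompatible: 46 − 53 = -7 is not divisible by 2.
Therefore no such x exists.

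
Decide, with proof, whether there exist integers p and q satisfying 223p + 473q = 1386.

p = 55, q = -23

223 and 473 are coprime, so 223p + 473q ranges over all of ℤ.
Euclidean algorithm: 473 = 2·223 + 27, 223 = 8·27 + 7, 27 = 3·7 + 6, 7 = 1·6 + 1, 6 = 6·1 + 0.
Unwinding: 1 = 7 − 1·6 = 7 − (27 − 3·7) = −27 + 4·7 = −27 + 4·(223 − 8·27) = 4·223 − 33·27 = 4·223 − 33·(473 − 2·223) = −33·473 + 70·223, i.e. 223·70 + 473·(-33) = 1.
Scaling by 1386 gives the particular solution (p, q) = (97020, -45738).
Shifting by a multiple of (473, −223) keeps it a solution: p = 97020 − 205·473 = 55, q = -45738 + 205·223 = -23.
Indeed 223·55 + 473·(-23) = 12265 − 10879 = 1386.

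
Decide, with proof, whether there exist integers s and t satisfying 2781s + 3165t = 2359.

gcd(2781, 3165) = 3, so every integer of the form 2781s + 3165t is a multiple of 3.
But 2359 = 3·786 + 1, so 3 ∤ 2359.
Therefore 2781s + 3165t = 2359 has no solution in integers.

No, no such integers exist.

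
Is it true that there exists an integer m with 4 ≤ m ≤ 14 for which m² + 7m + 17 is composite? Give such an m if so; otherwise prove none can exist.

At m = 5: 5² + 7·5 + 17 = 77 = 7·11, which is composite.

m = 5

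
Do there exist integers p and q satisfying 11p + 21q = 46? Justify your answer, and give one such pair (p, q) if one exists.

p = 8, q = -2

11 and 21 are coprime, so 11p + 21q ranges over all of ℤ.
Dividing repeatedly: 21 = 1·11 + 10, 11 = 1·10 + 1, 10 = 10·1 + 0.
Unwinding: 1 = 11 − 1·10 = 11 − (21 − 1·11) = −21 + 2·11, i.e. 11·2 + 21·(-1) = 1.
Scaling by 46 gives the particular solution (p, q) = (92, -46).
The general solution is p = 92 + 21k, q = -46 − 11k; taking k = -4 gives the smaller pair p = 8, q = -2.
Check: 11·8 + 21·(-2) = 88 − 42 = 46. ✓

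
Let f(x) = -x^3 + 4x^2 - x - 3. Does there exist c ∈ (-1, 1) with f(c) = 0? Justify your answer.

f(-1) = 3 and f(1) = -1, which have opposite signs.
Since f is a polynomial it is continuous on [-1, 1].
By the Intermediate Value Theorem, f takes the value 0 somewhere in the open interval.

Such a root exists.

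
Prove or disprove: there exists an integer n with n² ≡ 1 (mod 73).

n = 1

Take n = 1. Then 1² = 1, and since 0 ≤ 1 < 73 this is already reduced: 1² ≡ 1 (mod 73).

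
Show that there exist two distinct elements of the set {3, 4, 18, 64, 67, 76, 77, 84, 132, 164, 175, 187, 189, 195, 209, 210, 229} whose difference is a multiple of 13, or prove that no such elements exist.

Yes: 18 and 187.

Both 18 and 187 leave remainder 5 on division by 13; their difference 169 = 13·13 is a multiple of 13.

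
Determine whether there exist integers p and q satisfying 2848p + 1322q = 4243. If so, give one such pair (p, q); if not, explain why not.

gcd(2848, 1322) = 2, so every integer of the form 2848p + 1322q is a multiple of 2.
But 4243 = 2·2121 + 1, so 2 ∤ 4243.
Therefore 2848p + 1322q = 4243 has no solution in integers.

No, no such integers exist.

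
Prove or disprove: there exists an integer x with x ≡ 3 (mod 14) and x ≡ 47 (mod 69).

The moduli 14 and 69 are coprime, so by the Chinese Remainder Theorem a unique solution modulo 966 exists.
Write x = 3 + 14t and require 3 + 14t ≡ 47 (mod 69), i.e. 14t ≡ 44 (mod 69).
Since 14·5 = 70 = 1·69 + 1, the inverse of 14 mod 69 is 5.
Therefore t ≡ 5·44 = 220 ≡ 13 (mod 69).
With t = 13: x = 3 + 14·13 = 185.
Indeed 185 ≡ 3 (mod 14) and 185 ≡ 47 (mod 69).

x = 185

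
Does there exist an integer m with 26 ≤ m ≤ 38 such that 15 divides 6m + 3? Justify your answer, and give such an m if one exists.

Try m = 27: 6·27 + 3 = 165 = 11·15, which is divisible by 15.

m = 27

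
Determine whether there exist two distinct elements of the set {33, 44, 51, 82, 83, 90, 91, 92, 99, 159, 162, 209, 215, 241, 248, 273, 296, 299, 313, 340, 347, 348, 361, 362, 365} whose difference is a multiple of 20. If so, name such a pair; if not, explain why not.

Yes: 33 and 273.

33 mod 20 = 13 and 273 mod 20 = 13, so 273 − 33 = 240 = 12·20.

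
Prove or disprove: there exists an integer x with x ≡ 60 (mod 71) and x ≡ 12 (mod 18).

x = 912

gcd(71, 18) = 1, so the Chinese Remainder Theorem guarantees exactly one residue class mod 1278 satisfying both.
Write x = 60 + 71t and require 60 + 71t ≡ 12 (mod 18), i.e. 71t ≡ 6 (mod 18).
71 ≡ 17 (mod 18), so this reads 17t ≡ 6 (mod 18). To invert 17 modulo 18: 18 = 1·17 + 1, 17 = 17·1 + 0, and unwinding, 1 = 18 − 1·17. Thus 17⁻¹ ≡ -1 ≡ 17 (mod 18).
Multiplying by 17: t ≡ 17·6 = 102 ≡ 12 (mod 18).
With t = 12: x = 60 + 71·12 = 912.
Check: 912 mod 71 = 60, 912 mod 18 = 12. ✓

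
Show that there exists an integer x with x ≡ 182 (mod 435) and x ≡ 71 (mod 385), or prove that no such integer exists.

Both moduli are multiples of 5 = gcd(435, 385), so any solution would satisfy x ≡ 182 and x ≡ 71 modulo 5 simultaneously.
However 182 ≡ 2 and 71 ≡ 1 (mod 5), and 2 ≠ 1.
Therefore no such x exists.

No, no such integer exists.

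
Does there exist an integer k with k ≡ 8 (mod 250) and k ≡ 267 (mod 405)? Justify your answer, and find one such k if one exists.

Reduce both congruences modulo 5, which divides 250 and 405: they say k ≡ 8 (mod 5) and k ≡ 267 (mod 5).
However 8 ≡ 3 and 267 ≡ 2 (mod 5), and 3 ≠ 2.
Therefore no such k exists.

No, no such integer exists.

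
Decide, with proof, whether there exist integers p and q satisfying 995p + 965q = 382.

There are no such integers.

gcd(995, 965) = 5, so every integer of the form 995p + 965q is a multiple of 5.
But 382 = 5·76 + 2, so 5 ∤ 382.
So the equation is unsolvable over ℤ.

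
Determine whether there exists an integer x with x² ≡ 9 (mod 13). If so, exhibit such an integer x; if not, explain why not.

Take x = 10. Then 10² = 100 = 7·13 + 9, so 10² ≡ 9 (mod 13).

x = 10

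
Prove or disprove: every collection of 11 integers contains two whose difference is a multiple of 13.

Try 11 consecutive integers, 4, 5, …, 14. Their remainders mod 13 are 4, 5, 6, 7, 8, 9, 10, 11, 12, 0, 1 — pairwise different, as any 11 ≤ 13 consecutive integers have distinct residues.
No two share a residue, so no pair has difference divisible by 13; the claim fails for this set.

No, the set {4, 5, 6, 7, 8, 9, 10, 11, 12, 13, 14} is a counterexample.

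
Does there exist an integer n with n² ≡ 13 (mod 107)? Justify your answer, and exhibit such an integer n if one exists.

Take n = 86. Then 86² = 7396 = 69·107 + 13, so 86² ≡ 13 (mod 107).

n = 86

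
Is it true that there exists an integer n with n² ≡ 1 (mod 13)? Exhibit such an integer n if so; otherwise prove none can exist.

Take n = 1. Then 1² = 1, and since 0 ≤ 1 < 13 this is already reduced: 1² ≡ 1 (mod 13).

n = 1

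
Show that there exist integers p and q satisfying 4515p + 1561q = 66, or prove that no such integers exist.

Both 4515 and 1561 are divisible by gcd(4515, 1561) = 7, hence so is any combination 4515p + 1561q.
However 66 leaves remainder 3 on division by 7.
Hence no integers p, q satisfy the equation.

No, no such integers exist.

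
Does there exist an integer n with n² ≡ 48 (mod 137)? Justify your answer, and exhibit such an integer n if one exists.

No, no such integer exists.

137 is prime, so by Euler's criterion 48 is a square mod 137 iff 48^((137−1)/2) = 48^68 ≡ 1 (mod 137).
Repeated squaring mod 137: 48^2 = 2304 ≡ 112; 48^4 ≡ 112² = 12544 ≡ 77; 48^8 ≡ 77² = 5929 ≡ 38; 48^16 ≡ 38² = 1444 ≡ 74; 48^32 ≡ 74² = 5476 ≡ 133; 48^64 ≡ 133² = 17689 ≡ 16.
Since 68 = 64 + 4, 48^68 ≡ 16 · 77; multiplying out mod 137: 16·77 = 1232 ≡ 136. Thus 48^68 ≡ 136 ≡ −1 (mod 137).
The value −1 means 48 is a non-residue modulo 137, so n² ≡ 48 (mod 137) is impossible.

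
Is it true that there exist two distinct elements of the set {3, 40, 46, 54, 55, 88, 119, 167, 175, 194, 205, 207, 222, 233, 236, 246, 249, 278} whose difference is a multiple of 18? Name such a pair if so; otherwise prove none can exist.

Residues mod 18: 3↦3, 40↦4, 46↦10, 54↦0, 55↦1, 88↦16, 119↦11, 167↦5, 175↦13, 194↦14, 205↦7, 207↦9, 222↦6, 233↦17, 236↦2, 246↦12, 249↦15, 278↦8.
All 18 residues are distinct, so no two elements differ by a multiple of 18.

No such pair exists.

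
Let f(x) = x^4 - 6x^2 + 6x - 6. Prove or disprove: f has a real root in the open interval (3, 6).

No.

The endpoint values f(3) = 39 and f(6) = 1110 are both positive. Claim: f(x) > 0 for every x in (3, 6).
Substitute x = 3 + u, where 0 < u < 3 on the interval. Expanding, f(3 + u) = u^4 + 12u^3 + 48u^2 + 78u + 39.
The nonzero coefficients here are all positive, so for u > 0 every term is positive (or zero), and the constant term 39 is strictly positive.
Therefore f(x) > 0 throughout (3, 6), and f has no zero there.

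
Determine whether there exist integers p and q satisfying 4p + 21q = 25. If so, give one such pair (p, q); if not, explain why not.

Since gcd(4, 21) = 1, every integer is an integer combination of 4 and 21.
Run the Euclidean algorithm on 21 and 4: 21 = 5·4 + 1, 4 = 4·1 + 0.
Working back up the chain: 1 = 21 − 5·4. So 4·(-5) + 21·1 = 1.
Multiplying through by 25: p = (-5)·25 = -125, q = 1·25 = 25 is a solution.
Adding 6·21 to p and subtracting 6·4 from q gives the tidier solution (1, 1).
Check: 4·1 + 21·1 = 4 + 21 = 25. ✓

p = 1, q = 1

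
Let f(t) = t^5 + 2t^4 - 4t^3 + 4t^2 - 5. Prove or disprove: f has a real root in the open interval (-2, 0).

f(-2) = 43 and f(0) = -5, which have opposite signs.
f is continuous everywhere (it is a polynomial), in particular on [-2, 0].
By the Intermediate Value Theorem f must vanish at some point of (-2, 0).

Such a root exists.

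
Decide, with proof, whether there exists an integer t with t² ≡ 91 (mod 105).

t = 14

t = 14 works: 14² = 196, and 196 − 91 = 105 = 1·105.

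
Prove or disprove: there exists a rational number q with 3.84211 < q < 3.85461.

Scale by 13: the interval becomes (49.94743, 50.10993), which contains the integer 50.
So q = 50/13 works: it is a ratio of integers, and dividing 13·3.84211 < 50 < 13·3.85461 through by 13 gives 3.84211 < 50/13 < 3.85461.

q = 50/13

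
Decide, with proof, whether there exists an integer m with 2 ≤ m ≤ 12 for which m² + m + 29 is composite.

m = 4

At m = 4: 4² + 4 + 29 = 49 = 7·7, which is composite.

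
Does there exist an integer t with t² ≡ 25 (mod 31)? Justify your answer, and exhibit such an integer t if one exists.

t = 5

Take t = 5. Then 5² = 25, and since 0 ≤ 25 < 31 this is already reduced: 5² ≡ 25 (mod 31).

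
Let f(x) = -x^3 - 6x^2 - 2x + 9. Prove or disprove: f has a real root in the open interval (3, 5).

No such root exists.

f(3) = -78 and f(5) = -276, both negative, so a sign-change argument is unavailable; we show f keeps this sign on the whole interval.
Substitute x = 3 + u, where 0 < u < 2 on the interval. Expanding, f(3 + u) = -u^3 - 15u^2 - 65u - 78.
The nonzero coefficients here are all negative, so for u > 0 every term is negative (or zero), and the constant term -78 is strictly negative.
So f is strictly negative on (3, 5); no root exists in the interval.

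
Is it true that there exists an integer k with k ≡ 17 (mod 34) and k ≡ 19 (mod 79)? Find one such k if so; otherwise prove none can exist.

Since 34 and 79 share no common factor, CRT says the pair of congruences has a solution (unique mod 2686).
Any solution of the first congruence is k = 17 + 34t; substituting into the second, 34t ≡ 19 − 17 ≡ 2 (mod 79).
Invert 34 mod 79 by the Euclidean algorithm: 79 = 2·34 + 11, 34 = 3·11 + 1, 11 = 11·1 + 0; back-substituting, 1 = 34 − 3·11 = 34 − 3·(79 − 2·34) = −3·79 + 7·34. Hence 34·7 ≡ 1, so 34⁻¹ ≡ 7 (mod 79).
Multiplying by 7: t ≡ 7·2 = 14 (mod 79).
Taking t = 14 gives k = 17 + 34·14 = 493.
Check: 493 mod 34 = 17, 493 mod 79 = 19. ✓

k = 493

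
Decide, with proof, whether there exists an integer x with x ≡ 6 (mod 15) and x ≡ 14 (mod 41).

gcd(15, 41) = 1, so the Chinese Remainder Theorem guarantees exactly one residue class mod 615 satisfying both.
Any solution of the first congruence is x = 6 + 15t; substituting into the second, 15t ≡ 14 − 6 ≡ 8 (mod 41).
Since 15·11 = 165 = 4·41 + 1, the inverse of 15 mod 41 is 11.
Therefore t ≡ 11·8 = 88 ≡ 6 (mod 41).
Taking t = 6 gives x = 6 + 15·6 = 96.
Indeed 96 ≡ 6 (mod 15) and 96 ≡ 14 (mod 41).

x = 96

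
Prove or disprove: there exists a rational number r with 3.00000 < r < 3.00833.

r = 364/121

Multiplying by 121: 121·3.00000 = 363.00000 and 121·3.00833 = 364.00793, so the integer 364 lies strictly between them.
So r = 364/121 works: it is a ratio of integers, and dividing 121·3.00000 < 364 < 121·3.00833 through by 121 gives 3.00000 < 364/121 < 3.00833.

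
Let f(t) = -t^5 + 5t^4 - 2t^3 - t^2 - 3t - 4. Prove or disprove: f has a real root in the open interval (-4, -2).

The endpoint values f(-4) = 2424 and f(-2) = 126 are both positive. Claim: f(t) > 0 for every t in (-4, -2).
Shift to the endpoint -2: with t = -2 − u (0 < u < 2), one computes f(-2 − u) = u^5 + 15u^4 + 82u^3 + 211u^2 + 263u + 126.
All 6 nonzero coefficients of this polynomial in u are positive; hence for u > 0 the value is a sum of positive terms (the constant 126 among them).
Therefore f(t) > 0 throughout (-4, -2), and f has no zero there.

f has no root in that interval.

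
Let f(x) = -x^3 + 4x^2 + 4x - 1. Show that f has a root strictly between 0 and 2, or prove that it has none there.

Such a root exists.

f(0) = -1 and f(2) = 15, which have opposite signs.
Since f is a polynomial it is continuous on [0, 2].
By the Intermediate Value Theorem f must vanish at some point of (0, 2).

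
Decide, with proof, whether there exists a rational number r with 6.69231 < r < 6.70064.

r = 67/10

Multiplying by 10: 10·6.69231 = 66.92310 and 10·6.70064 = 67.00640, so the integer 67 lies strictly between them.
So r = 67/10 works: it is a ratio of integers, and dividing 10·6.69231 < 67 < 10·6.70064 through by 10 gives 6.69231 < 67/10 < 6.70064.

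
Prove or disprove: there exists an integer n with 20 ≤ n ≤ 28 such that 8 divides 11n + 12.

n = 20

At n = 20 we get 11·20 + 12 = 232, and 232 = 8·29.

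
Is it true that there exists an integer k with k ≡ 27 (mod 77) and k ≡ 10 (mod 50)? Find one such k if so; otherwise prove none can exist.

gcd(77, 50) = 1, so the Chinese Remainder Theorem guarantees exactly one residue class mod 3850 satisfying both.
Write k = 27 + 77t and require 27 + 77t ≡ 10 (mod 50), i.e. 77t ≡ 33 (mod 50).
77 ≡ 27 (mod 50), so this reads 27t ≡ 33 (mod 50). Invert 27 mod 50 by the Euclidean algorithm: 50 = 1·27 + 23, 27 = 1·23 + 4, 23 = 5·4 + 3, 4 = 1·3 + 1, 3 = 3·1 + 0; back-substituting, 1 = 4 − 1·3 = 4 − (23 − 5·4) = −23 + 6·4 = −23 + 6·(27 − 1·23) = 6·27 − 7·23 = 6·27 − 7·(50 − 1·27) = −7·50 + 13·27. Hence 27·13 ≡ 1, so 27⁻¹ ≡ 13 (mod 50).
Therefore t ≡ 13·33 = 429 ≡ 29 (mod 50).
Taking t = 29 gives k = 27 + 77·29 = 2260.
Indeed 2260 ≡ 27 (mod 77) and 2260 ≡ 10 (mod 50).

k = 2260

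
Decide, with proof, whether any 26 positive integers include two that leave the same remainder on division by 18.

True.

There are exactly 18 possible remainders on division by 18.
Placing 26 integers into 18 classes, some class receives at least two — say a and b.
So a and b have equal remainders mod 18, which is exactly what was to be shown.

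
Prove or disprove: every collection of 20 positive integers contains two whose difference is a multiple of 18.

True.

There are exactly 18 possible remainders on division by 18.
Since 20 > 18, two of the 20 integers must share a residue class by the pigeonhole principle; call them a and b.
Equal remainders mean a − b ≡ 0 (mod 18), so 18 divides their difference.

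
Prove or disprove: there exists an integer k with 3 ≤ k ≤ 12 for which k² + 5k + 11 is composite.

At k = 8: 8² + 5·8 + 11 = 115 = 5·23, which is composite.

k = 8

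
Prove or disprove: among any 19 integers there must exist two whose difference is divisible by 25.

Take the 19 consecutive integers 125, 126, …, 143: their residues mod 25 are all distinct because 19 ≤ 25.
No two share a residue, so no pair has difference divisible by 25; the claim fails for this set.

No; for instance {125, 126, 127, 128, 129, 130, 131, 132, 133, 134, 135, 136, 137, 138, 139, 140, 141, 142, 143} is a counterexample.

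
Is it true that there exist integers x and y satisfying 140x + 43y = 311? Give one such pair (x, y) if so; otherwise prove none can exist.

x = 40, y = -123

Since gcd(140, 43) = 1, every integer is an integer combination of 140 and 43.
Euclidean algorithm: 140 = 3·43 + 11, 43 = 3·11 + 10, 11 = 1·10 + 1, 10 = 10·1 + 0.
Back-substituting, 1 = 11 − 1·10 = 11 − (43 − 3·11) = −43 + 4·11 = −43 + 4·(140 − 3·43) = 4·140 − 13·43; that is, 140·4 + 43·(-13) = 1.
Scaling by 311 gives the particular solution (x, y) = (1244, -4043).
Subtracting 28·43 from x and adding 28·140 to y gives the tidier solution (40, -123).
Check: 140·40 + 43·(-123) = 5600 − 5289 = 311. ✓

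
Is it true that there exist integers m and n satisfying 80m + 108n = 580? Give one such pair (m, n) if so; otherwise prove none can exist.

Since gcd(80, 108) = 4 and 580 = 4·145, Bézout's identity guarantees a solution.
Dividing through by 4 reduces the equation to 20m + 27n = 145.
Dividing repeatedly: 27 = 1·20 + 7, 20 = 2·7 + 6, 7 = 1·6 + 1, 6 = 6·1 + 0.
Unwinding: 1 = 7 − 1·6 = 7 − (20 − 2·7) = −20 + 3·7 = −20 + 3·(27 − 1·20) = 3·27 − 4·20, i.e. 20·(-4) + 27·3 = 1.
Times 145: 20·(-580) + 27·435 = 145, so (-580, 435) solves it.
The general solution is m = -580 + 27k, n = 435 − 20k; taking k = 22 gives the smaller pair m = 14, n = -5.
Indeed 80·14 + 108·(-5) = 1120 − 540 = 580.

m = 14, n = -5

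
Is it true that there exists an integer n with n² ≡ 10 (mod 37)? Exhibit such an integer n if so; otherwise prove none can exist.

n = 11

Take n = 11. Then 11² = 121 = 3·37 + 10, so 11² ≡ 10 (mod 37).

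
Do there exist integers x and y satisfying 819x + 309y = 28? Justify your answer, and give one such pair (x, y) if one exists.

Any value of 819x + 309y is a multiple of gcd(819, 309) = 3.
But 28 is not a multiple of 3 (it leaves remainder 1).
Therefore 819x + 309y = 28 has no solution in integers.

There are no such integers.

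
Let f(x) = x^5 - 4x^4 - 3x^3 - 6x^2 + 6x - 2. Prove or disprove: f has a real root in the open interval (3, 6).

Yes, f has a root in the interval.

f(3) = -200 and f(6) = 1762, which have opposite signs.
As a polynomial, f is continuous on every closed interval.
By the Intermediate Value Theorem, f takes the value 0 somewhere in the open interval.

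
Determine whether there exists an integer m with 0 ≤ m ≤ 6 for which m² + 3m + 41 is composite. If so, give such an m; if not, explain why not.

m = 2

At m = 2: 2² + 3·2 + 41 = 51 = 3·17, which is composite.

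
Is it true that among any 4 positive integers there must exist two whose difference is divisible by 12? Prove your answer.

No; for instance {32, 33, 34, 35} is a counterexample.

Try 4 consecutive integers, 32, 33, 34, 35. Their remainders mod 12 are 8, 9, 10, 11 — pairwise different, as any 4 ≤ 12 consecutive integers have distinct residues.
No two share a residue, so no pair has difference divisible by 12; the claim fails for this set.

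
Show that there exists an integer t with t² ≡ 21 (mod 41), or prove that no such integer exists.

t = 29

Take t = 29. Then 29² = 841 = 20·41 + 21, so 29² ≡ 21 (mod 41).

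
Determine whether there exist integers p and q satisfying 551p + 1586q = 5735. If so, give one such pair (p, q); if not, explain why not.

551 and 1586 are coprime, so 551p + 1586q ranges over all of ℤ.
Euclidean algorithm: 1586 = 2·551 + 484, 551 = 1·484 + 67, 484 = 7·67 + 15, 67 = 4·15 + 7, 15 = 2·7 + 1, 7 = 7·1 + 0.
Unwinding: 1 = 15 − 2·7 = 15 − 2·(67 − 4·15) = −2·67 + 9·15 = −2·67 + 9·(484 − 7·67) = 9·484 − 65·67 = 9·484 − 65·(551 − 1·484) = −65·551 + 74·484 = −65·551 + 74·(1586 − 2·551) = 74·1586 − 213·551, i.e. 551·(-213) + 1586·74 = 1.
Times 5735: 551·(-1221555) + 1586·424390 = 5735, so (-1221555, 424390) solves it.
The general solution is p = -1221555 + 1586k, q = 424390 − 551k; taking k = 771 gives the smaller pair p = 1251, q = -431.
Check: 551·1251 + 1586·(-431) = 689301 − 683566 = 5735. ✓

p = 1251, q = -431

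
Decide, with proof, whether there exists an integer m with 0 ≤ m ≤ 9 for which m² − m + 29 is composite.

m = 5

At m = 5: 5² − 5 + 29 = 49 = 7·7, which is composite.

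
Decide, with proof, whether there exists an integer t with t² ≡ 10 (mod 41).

t = 16

Take t = 16. Then 16² = 256 = 6·41 + 10, so 16² ≡ 10 (mod 41).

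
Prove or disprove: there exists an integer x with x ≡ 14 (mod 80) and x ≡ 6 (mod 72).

Here gcd(80, 72) = 8, and both 14 and 6 leave remainder 6 mod 8, so the system is consistent.
Put x = 14 + 80t, so we need 80t ≡ 64 (mod 72), equivalently (divide by 8) 10t ≡ 8 (mod 9).
10 ≡ 1 (mod 9), so this reads 1t ≡ 8 (mod 9). So t ≡ 8 (mod 9).
Then x = 14 + 80·8 = 654.
Verify: 654 = 8·80 + 14 and 654 = 9·72 + 6. ✓

x = 654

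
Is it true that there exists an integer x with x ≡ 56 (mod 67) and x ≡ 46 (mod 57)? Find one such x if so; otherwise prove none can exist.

Since 67 and 57 share no common factor, CRT says the pair of congruences has a solution (unique mod 3819).
Any solution of the first congruence is x = 56 + 67t; substituting into the second, 67t ≡ 46 − 56 ≡ 47 (mod 57).
67 ≡ 10 (mod 57), so this reads 10t ≡ 47 (mod 57). Note 10·40 = 400 ≡ 1 (mod 57) (as 400 − 1 = 7·57), so 10⁻¹ ≡ 40.
Therefore t ≡ 40·47 = 1880 ≡ 56 (mod 57).
With t = 56: x = 56 + 67·56 = 3808.
Verify: 3808 = 56·67 + 56 and 3808 = 66·57 + 46. ✓

x = 3808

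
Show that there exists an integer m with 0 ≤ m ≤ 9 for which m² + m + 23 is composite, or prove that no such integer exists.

m = 8

At m = 8: 8² + 8 + 23 = 95 = 5·19, which is composite.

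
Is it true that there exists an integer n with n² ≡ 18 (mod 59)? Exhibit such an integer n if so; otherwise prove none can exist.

Apply Euler's criterion with the prime 59: 18 is a quadratic residue iff 18^29 ≡ 1 (mod 59), and a non-residue iff it is ≡ −1.
Repeated squaring mod 59: 18^2 = 324 ≡ 29; 18^4 ≡ 29² = 841 ≡ 15; 18^8 ≡ 15² = 225 ≡ 48; 18^16 ≡ 48² = 2304 ≡ 3.
Since 29 = 16 + 8 + 4 + 1, 18^29 ≡ 3 · 48 · 15 · 18; multiplying out mod 59: 3·48 = 144 ≡ 26, then 26·15 = 390 ≡ 36, then 36·18 = 648 ≡ 58. Thus 18^29 ≡ 58 ≡ −1 (mod 59).
By Euler's criterion 18 is a quadratic non-residue mod 59: no n satisfies n² ≡ 18 (mod 59).

No, no such integer exists.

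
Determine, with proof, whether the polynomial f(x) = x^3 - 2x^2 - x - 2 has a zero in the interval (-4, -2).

No.

f(-4) = -94 and f(-2) = -16, both negative, so a sign-change argument is unavailable; we show f keeps this sign on the whole interval.
Shift to the endpoint -2: with x = -2 − u (0 < u < 2), one computes f(-2 − u) = -u^3 - 8u^2 - 19u - 16.
All 4 nonzero coefficients of this polynomial in u are negative; hence for u > 0 the value is a sum of negative terms (the constant -16 among them).
So f is strictly negative on (-4, -2); no root exists in the interval.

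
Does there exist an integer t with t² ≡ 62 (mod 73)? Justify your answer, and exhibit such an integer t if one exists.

Apply Euler's criterion with the prime 73: 62 is a quadratic residue iff 62^36 ≡ 1 (mod 73), and a non-residue iff it is ≡ −1.
Repeated squaring mod 73: 62^2 = 3844 ≡ 48; 62^4 ≡ 48² = 2304 ≡ 41; 62^8 ≡ 41² = 1681 ≡ 2; 62^16 ≡ 2² = 4 ≡ 4; 62^32 ≡ 4² = 16 ≡ 16.
Since 36 = 32 + 4, 62^36 ≡ 16 · 41; multiplying out mod 73: 16·41 = 656 ≡ 72. Thus 62^36 ≡ 72 ≡ −1 (mod 73).
By Euler's criterion 62 is a quadratic non-residue mod 73: no t satisfies t² ≡ 62 (mod 73).

No such integer exists.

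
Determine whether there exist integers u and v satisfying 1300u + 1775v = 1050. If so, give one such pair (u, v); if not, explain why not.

u = 9, v = -6

Since gcd(1300, 1775) = 25 and 1050 = 25·42, Bézout's identity guarantees a solution.
Dividing through by 25 reduces the equation to 52u + 71v = 42.
Euclidean algorithm: 71 = 1·52 + 19, 52 = 2·19 + 14, 19 = 1·14 + 5, 14 = 2·5 + 4, 5 = 1·4 + 1, 4 = 4·1 + 0.
Unwinding: 1 = 5 − 1·4 = 5 − (14 − 2·5) = −14 + 3·5 = −14 + 3·(19 − 1·14) = 3·19 − 4·14 = 3·19 − 4·(52 − 2·19) = −4·52 + 11·19 = −4·52 + 11·(71 − 1·52) = 11·71 − 15·52, i.e. 52·(-15) + 71·11 = 1.
Scaling by 42 gives the particular solution (u, v) = (-630, 462).
Adding 9·71 to u and subtracting 9·52 from v gives the tidier solution (9, -6).
Check: 1300·9 + 1775·(-6) = 11700 − 10650 = 1050. ✓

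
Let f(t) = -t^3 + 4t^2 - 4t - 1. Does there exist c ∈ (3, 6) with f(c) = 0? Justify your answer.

No.

f(3) = -4 and f(6) = -97, both negative, so a sign-change argument is unavailable; we show f keeps this sign on the whole interval.
Substitute t = 3 + u, where 0 < u < 3 on the interval. Expanding, f(3 + u) = -u^3 - 5u^2 - 7u - 4.
The nonzero coefficients here are all negative, so for u > 0 every term is negative (or zero), and the constant term -4 is strictly negative.
Therefore f(t) < 0 throughout (3, 6), and f has no zero there.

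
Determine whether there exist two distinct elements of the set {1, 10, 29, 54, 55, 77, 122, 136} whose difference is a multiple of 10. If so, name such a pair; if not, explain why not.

No such pair exists.

Residues mod 10: 1↦1, 10↦0, 29↦9, 54↦4, 55↦5, 77↦7, 122↦2, 136↦6.
All 8 residues are distinct, so no two elements differ by a multiple of 10.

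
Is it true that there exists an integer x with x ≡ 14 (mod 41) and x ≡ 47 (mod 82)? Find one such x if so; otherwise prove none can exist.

No such integer exists.

Both moduli are multiples of 41 = gcd(41, 82), so any solution would satisfy x ≡ 14 and x ≡ 47 modulo 41 simultaneously.
However 14 ≡ 14 and 47 ≡ 6 (mod 41), and 14 ≠ 6.
So no integer satisfies both congruences.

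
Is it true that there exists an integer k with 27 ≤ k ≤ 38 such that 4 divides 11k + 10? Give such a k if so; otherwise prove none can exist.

k = 30

At k = 30 we get 11·30 + 10 = 340, and 340 = 4·85.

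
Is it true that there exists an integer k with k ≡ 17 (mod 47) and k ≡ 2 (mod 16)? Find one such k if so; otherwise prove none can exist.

k = 722

Since 47 and 16 share no common factor, CRT says the pair of congruences has a solution (unique mod 752).
Write k = 17 + 47t and require 17 + 47t ≡ 2 (mod 16), i.e. 47t ≡ 1 (mod 16).
47 ≡ 15 (mod 16), so this reads 15t ≡ 1 (mod 16). Since 15·15 = 225 = 14·16 + 1, the inverse of 15 mod 16 is 15.
Therefore t ≡ 15·1 = 15 (mod 16).
Taking t = 15 gives k = 17 + 47·15 = 722.
Indeed 722 ≡ 17 (mod 47) and 722 ≡ 2 (mod 16).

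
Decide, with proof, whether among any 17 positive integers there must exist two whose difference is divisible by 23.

No, the set {15, 16, 17, 18, 19, 20, 21, 22, 23, 24, 25, 26, 27, 28, 29, 30, 31} is a counterexample.

Consider the 17 integers 15, 16, …, 31. They lie in distinct residue classes modulo 23, since 17 ≤ 23.
No two share a residue, so no pair has difference divisible by 23; the claim fails for this set.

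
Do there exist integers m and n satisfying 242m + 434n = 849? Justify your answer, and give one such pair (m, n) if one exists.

No, no such integers exist.

gcd(242, 434) = 2, so every integer of the form 242m + 434n is a multiple of 2.
However 849 leaves remainder 1 on division by 2.
Therefore 242m + 434n = 849 has no solution in integers.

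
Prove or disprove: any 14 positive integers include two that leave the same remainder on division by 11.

True.

Partition the integers by their residue mod 11; there are 11 classes.
Placing 14 integers into 11 classes, some class receives at least two — say a and b.
So a and b have equal remainders mod 11, which is exactly what was to be shown.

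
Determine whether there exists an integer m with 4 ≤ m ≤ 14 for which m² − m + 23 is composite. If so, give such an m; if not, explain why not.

At m = 14: 14² − 14 + 23 = 205 = 5·41, which is composite.

m = 14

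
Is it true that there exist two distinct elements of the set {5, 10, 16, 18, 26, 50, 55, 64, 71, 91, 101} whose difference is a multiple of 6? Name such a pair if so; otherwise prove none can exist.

Both 5 and 71 leave remainder 5 on division by 6; their difference 66 = 11·6 is a multiple of 6.

5 and 71 are such a pair.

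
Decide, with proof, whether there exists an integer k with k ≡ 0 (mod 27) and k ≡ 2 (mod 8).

k = 162

The moduli 27 and 8 are coprime, so by the Chinese Remainder Theorem a unique solution modulo 216 exists.
Write k = 0 + 27t and require 0 + 27t ≡ 2 (mod 8), i.e. 27t ≡ 2 (mod 8).
27 ≡ 3 (mod 8), so this reads 3t ≡ 2 (mod 8). Invert 3 mod 8 by the Euclidean algorithm: 8 = 2·3 + 2, 3 = 1·2 + 1, 2 = 2·1 + 0; back-substituting, 1 = 3 − 1·2 = 3 − (8 − 2·3) = −8 + 3·3. Hence 3·3 ≡ 1, so 3⁻¹ ≡ 3 (mod 8).
Multiplying by 3: t ≡ 3·2 = 6 (mod 8).
Taking t = 6 gives k = 0 + 27·6 = 162.
Check: 162 mod 27 = 0, 162 mod 8 = 2. ✓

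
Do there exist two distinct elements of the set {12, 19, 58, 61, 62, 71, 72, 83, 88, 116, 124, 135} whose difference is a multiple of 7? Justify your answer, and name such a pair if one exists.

Both 12 and 19 leave remainder 5 on division by 7; their difference 7 = 1·7 is a multiple of 7.

Yes: 12 and 19.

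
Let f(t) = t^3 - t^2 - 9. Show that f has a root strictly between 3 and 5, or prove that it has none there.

No.

f(3) = 9 and f(5) = 91, both positive, so a sign-change argument is unavailable; we show f keeps this sign on the whole interval.
Substitute t = 3 + u, where 0 < u < 2 on the interval. Expanding, f(3 + u) = u^3 + 8u^2 + 21u + 9.
The nonzero coefficients here are all positive, so for u > 0 every term is positive (or zero), and the constant term 9 is strictly positive.
Therefore f(t) > 0 throughout (3, 5), and f has no zero there.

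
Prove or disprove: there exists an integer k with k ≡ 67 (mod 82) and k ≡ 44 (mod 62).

Both moduli are multiples of 2 = gcd(82, 62), so any solution would satisfy k ≡ 67 and k ≡ 44 modulo 2 simultaneously.
These are incompatible: 67 − 44 = 23 is not divisible by 2.
Therefore no such k exists.

No, no such integer exists.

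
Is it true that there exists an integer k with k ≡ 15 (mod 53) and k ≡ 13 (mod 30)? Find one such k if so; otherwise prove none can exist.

k = 1393

The moduli 53 and 30 are coprime, so by the Chinese Remainder Theorem a unique solution modulo 1590 exists.
Write k = 15 + 53t and require 15 + 53t ≡ 13 (mod 30), i.e. 53t ≡ 28 (mod 30).
53 ≡ 23 (mod 30), so this reads 23t ≡ 28 (mod 30). Invert 23 mod 30 by the Euclidean algorithm: 30 = 1·23 + 7, 23 = 3·7 + 2, 7 = 3·2 + 1, 2 = 2·1 + 0; back-substituting, 1 = 7 − 3·2 = 7 − 3·(23 − 3·7) = −3·23 + 10·7 = −3·23 + 10·(30 − 1·23) = 10·30 − 13·23. Hence 23·(-13) ≡ 1, so 23⁻¹ ≡ -13 ≡ 17 (mod 30).
Multiplying by 17: t ≡ 17·28 = 476 ≡ 26 (mod 30).
Taking t = 26 gives k = 15 + 53·26 = 1393.
Verify: 1393 = 26·53 + 15 and 1393 = 46·30 + 13. ✓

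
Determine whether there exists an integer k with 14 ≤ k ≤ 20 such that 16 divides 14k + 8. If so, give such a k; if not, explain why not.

k = 20

Try k = 20: 14·20 + 8 = 288 = 18·16, which is divisible by 16.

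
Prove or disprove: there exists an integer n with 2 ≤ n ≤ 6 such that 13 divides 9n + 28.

At n = 2, 9·2 + 28 = 46 ≡ 7 (mod 13), and each step in n adds 9, giving residues 7, 3, 12, 8, 4 for n = 2, 3, …, 6.
The residue 0 does not occur, so no n in [2, 6] makes 9n + 28 a multiple of 13.

No, no such integer n in that range exists.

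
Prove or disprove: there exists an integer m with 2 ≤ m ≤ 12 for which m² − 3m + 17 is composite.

At m = 8: 8² − 3·8 + 17 = 57 = 3·19, which is composite.

m = 8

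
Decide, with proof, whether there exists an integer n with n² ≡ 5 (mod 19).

n = 10

n = 10 works: 10² = 100, and 100 − 5 = 95 = 5·19.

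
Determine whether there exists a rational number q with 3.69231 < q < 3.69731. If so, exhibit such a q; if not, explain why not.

q = 85/23

Multiplying by 23: 23·3.69231 = 84.92313 and 23·3.69731 = 85.03813, so the integer 85 lies strictly between them.
So q = 85/23 works: it is a ratio of integers, and dividing 23·3.69231 < 85 < 23·3.69731 through by 23 gives 3.69231 < 85/23 < 3.69731.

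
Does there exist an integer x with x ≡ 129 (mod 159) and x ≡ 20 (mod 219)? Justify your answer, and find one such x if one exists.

No such integer exists.

gcd(159, 219) = 3. If x ≡ 129 (mod 159) and x ≡ 20 (mod 219), then x ≡ 129 (mod 3) and x ≡ 20 (mod 3).
These are incompatible: 129 − 20 = 109 is not divisible by 3.
So no integer satisfies both congruences.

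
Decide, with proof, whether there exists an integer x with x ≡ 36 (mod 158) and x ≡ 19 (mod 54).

Both moduli are multiples of 2 = gcd(158, 54), so any solution would satisfy x ≡ 36 and x ≡ 19 modulo 2 simultaneously.
These are incompatible: 36 − 19 = 17 is not divisible by 2.
Hence the system has no solution.

There is no such integer.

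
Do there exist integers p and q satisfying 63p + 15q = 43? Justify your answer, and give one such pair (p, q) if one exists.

Both 63 and 15 are divisible by gcd(63, 15) = 3, hence so is any combination 63p + 15q.
But 43 is not a multiple of 3 (it leaves remainder 1).
Therefore 63p + 15q = 43 has no solution in integers.

No, no such integers exist.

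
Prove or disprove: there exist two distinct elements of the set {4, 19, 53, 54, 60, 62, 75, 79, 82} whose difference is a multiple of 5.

4 mod 5 = 4 and 19 mod 5 = 4, so 19 − 4 = 15 = 3·5.

4 and 19 are such a pair.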